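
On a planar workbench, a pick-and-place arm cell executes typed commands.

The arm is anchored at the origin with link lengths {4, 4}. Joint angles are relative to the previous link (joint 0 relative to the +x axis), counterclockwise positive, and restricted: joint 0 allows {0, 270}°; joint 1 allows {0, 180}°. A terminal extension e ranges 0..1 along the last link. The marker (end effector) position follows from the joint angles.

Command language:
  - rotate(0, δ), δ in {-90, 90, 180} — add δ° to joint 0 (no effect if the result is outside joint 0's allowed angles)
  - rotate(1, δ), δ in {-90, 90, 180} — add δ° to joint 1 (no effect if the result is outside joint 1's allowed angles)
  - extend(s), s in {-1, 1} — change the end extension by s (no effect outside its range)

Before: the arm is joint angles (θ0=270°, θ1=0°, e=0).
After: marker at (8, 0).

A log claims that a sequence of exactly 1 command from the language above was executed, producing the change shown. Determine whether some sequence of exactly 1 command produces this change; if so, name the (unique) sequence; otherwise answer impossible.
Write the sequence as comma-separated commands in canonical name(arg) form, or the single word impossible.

initial: joint angles (θ0=270°, θ1=0°, e=0)
1. rotate(0, 90) → joint angles (θ0=0°, θ1=0°, e=0)
all 8 alternatives checked — unique.

rotate(0, 90)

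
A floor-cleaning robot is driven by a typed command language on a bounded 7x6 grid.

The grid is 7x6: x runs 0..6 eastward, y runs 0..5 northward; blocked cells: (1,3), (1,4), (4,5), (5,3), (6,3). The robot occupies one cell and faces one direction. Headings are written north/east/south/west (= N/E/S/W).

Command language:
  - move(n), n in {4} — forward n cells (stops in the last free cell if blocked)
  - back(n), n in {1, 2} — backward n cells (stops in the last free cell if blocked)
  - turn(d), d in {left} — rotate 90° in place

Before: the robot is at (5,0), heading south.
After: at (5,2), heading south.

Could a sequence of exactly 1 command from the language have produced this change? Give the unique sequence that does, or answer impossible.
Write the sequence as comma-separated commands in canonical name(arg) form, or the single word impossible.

key: heading stays S — the single command does not turn
begin: at (5,0), heading south
step 1 (back(2)): at (5,2), heading south
all 4 alternatives checked — unique.

back(2)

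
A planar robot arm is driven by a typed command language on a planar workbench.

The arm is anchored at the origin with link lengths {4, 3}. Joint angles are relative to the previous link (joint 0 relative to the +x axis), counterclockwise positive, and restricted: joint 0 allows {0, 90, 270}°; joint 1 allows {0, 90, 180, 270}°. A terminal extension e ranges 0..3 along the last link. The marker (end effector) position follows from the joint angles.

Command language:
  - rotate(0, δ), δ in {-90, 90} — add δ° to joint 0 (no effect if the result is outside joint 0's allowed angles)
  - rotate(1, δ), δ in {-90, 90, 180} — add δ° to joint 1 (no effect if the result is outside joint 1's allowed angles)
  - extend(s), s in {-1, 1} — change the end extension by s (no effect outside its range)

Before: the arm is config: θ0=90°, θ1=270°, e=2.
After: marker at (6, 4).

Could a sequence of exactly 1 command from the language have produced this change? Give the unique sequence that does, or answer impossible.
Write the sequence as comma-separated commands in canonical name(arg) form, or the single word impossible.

from: config: θ0=90°, θ1=270°, e=2
step 1 (extend(1)): config: θ0=90°, θ1=270°, e=3
no rival 1-sequence matches.

extend(1)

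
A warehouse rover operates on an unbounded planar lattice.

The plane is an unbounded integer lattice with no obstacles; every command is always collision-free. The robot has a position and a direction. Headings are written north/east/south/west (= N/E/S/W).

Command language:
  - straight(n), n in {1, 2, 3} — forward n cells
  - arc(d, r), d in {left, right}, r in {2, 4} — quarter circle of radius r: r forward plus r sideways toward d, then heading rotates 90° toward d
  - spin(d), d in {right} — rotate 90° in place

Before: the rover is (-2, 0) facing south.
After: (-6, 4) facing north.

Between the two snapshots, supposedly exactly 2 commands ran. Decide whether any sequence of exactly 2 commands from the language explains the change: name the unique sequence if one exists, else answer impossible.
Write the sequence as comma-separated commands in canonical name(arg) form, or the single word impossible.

key: order matters: swapping spin(right) and arc(right, 4) lands elsewhere
begin: (-2, 0) facing south
t=1 spin(right) ⇒ (-2, 0) facing west
t=2 arc(right, 4) ⇒ (-6, 4) facing north
no rival 2-sequence matches.

spin(right), arc(right, 4)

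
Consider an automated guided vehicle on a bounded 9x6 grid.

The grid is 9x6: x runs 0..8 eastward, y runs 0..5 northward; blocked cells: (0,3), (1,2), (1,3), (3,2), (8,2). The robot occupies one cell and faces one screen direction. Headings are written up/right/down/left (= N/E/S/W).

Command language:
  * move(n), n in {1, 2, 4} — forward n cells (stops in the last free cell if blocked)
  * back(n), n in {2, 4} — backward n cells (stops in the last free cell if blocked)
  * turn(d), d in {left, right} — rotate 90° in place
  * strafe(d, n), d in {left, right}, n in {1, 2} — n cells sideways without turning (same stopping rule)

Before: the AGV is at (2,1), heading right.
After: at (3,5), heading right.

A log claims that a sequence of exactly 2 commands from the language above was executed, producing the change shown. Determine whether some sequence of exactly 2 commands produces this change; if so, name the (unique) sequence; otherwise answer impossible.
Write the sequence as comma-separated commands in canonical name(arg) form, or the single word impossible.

all 121 sequences checked — none match.

impossible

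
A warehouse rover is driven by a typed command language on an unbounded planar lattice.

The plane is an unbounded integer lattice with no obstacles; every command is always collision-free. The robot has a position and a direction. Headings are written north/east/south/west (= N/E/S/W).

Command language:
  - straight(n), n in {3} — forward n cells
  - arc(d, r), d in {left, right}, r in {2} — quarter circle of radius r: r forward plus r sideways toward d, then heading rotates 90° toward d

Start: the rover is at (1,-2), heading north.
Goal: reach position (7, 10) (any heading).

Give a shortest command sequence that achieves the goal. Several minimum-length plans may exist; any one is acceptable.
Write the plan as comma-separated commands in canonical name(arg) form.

arc(right, 2), arc(left, 2), straight(3), straight(3), arc(right, 2)

t0: at (1,-2), heading north
[1] after arc(right, 2): at (3,0), heading east
[2] after arc(left, 2): at (5,2), heading north
[3] after straight(3): at (5,5), heading north
[4] after straight(3): at (5,8), heading north
[5] after arc(right, 2): at (7,10), heading east
nothing shorter than 5 reaches the goal.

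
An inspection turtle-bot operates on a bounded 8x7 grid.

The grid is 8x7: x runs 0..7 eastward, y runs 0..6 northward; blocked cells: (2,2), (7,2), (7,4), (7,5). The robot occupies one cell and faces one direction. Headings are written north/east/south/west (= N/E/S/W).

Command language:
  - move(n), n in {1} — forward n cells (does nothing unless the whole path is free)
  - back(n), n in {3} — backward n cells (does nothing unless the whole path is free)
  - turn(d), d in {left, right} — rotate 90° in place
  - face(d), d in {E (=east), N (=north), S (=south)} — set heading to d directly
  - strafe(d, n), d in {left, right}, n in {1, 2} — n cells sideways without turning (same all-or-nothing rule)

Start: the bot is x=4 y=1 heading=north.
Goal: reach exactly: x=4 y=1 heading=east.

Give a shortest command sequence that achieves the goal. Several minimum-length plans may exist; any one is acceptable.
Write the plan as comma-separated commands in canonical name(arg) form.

turn(right)

begin: x=4 y=1 heading=north
[1] after turn(right): x=4 y=1 heading=east
no 0-step plan works, so 1 is optimal.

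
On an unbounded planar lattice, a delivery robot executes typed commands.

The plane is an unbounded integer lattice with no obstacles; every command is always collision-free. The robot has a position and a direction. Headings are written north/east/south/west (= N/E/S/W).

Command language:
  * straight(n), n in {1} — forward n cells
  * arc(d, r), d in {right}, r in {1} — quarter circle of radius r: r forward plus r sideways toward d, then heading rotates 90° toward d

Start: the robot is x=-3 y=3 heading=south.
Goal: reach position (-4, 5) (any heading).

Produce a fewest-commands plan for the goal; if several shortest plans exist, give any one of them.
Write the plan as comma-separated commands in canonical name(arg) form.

arc(right, 1), arc(right, 1), straight(1), arc(right, 1)

start: x=-3 y=3 heading=south
[1] after arc(right, 1): x=-4 y=2 heading=west
[2] after arc(right, 1): x=-5 y=3 heading=north
[3] after straight(1): x=-5 y=4 heading=north
[4] after arc(right, 1): x=-4 y=5 heading=east
no 3-step plan works, so 4 is optimal.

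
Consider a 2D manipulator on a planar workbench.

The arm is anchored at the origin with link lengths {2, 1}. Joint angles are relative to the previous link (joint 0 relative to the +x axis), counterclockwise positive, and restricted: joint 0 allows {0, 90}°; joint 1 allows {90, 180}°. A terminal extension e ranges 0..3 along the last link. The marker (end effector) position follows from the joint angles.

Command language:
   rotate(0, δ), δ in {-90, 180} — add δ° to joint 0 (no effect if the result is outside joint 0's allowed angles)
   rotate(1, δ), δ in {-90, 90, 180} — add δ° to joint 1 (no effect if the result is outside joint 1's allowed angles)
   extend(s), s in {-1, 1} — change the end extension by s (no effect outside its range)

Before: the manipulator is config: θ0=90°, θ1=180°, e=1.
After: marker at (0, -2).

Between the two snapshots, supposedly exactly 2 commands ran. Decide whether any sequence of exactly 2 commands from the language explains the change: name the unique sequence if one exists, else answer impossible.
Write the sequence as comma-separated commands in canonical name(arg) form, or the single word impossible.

extend(1), extend(1)

begin: config: θ0=90°, θ1=180°, e=1
1. extend(1) → config: θ0=90°, θ1=180°, e=2
2. extend(1) → config: θ0=90°, θ1=180°, e=3
all 49 alternatives checked — unique.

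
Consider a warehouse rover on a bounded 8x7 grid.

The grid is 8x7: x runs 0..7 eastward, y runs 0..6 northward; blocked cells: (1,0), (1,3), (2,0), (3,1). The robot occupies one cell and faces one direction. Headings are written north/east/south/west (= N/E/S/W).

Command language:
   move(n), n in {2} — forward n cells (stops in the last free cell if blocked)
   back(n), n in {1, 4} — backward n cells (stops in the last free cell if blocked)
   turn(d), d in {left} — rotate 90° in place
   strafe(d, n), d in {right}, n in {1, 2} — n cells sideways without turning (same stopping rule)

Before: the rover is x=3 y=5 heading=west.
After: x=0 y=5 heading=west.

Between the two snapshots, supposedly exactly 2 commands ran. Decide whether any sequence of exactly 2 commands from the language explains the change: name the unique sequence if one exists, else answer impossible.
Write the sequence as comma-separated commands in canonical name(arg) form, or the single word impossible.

key: still facing W at the end — nothing in the sequence rotates
t0: x=3 y=5 heading=west
step 1 (move(2)): x=1 y=5 heading=west
step 2 (move(2)): x=0 y=5 heading=west
no other 2-command option fits: unique.

move(2), move(2)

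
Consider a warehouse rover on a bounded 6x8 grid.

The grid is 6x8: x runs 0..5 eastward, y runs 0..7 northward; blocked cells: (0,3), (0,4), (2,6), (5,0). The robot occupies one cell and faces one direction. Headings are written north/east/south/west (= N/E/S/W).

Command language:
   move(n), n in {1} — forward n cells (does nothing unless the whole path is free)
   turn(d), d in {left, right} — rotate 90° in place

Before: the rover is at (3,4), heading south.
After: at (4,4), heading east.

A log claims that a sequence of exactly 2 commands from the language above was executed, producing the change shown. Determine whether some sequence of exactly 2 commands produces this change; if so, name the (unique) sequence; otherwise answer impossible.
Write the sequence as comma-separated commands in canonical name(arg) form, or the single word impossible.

turn(left), move(1)

key: order matters: swapping turn(left) and move(1) lands elsewhere
start: at (3,4), heading south
t=1 turn(left) ⇒ at (3,4), heading east
t=2 move(1) ⇒ at (4,4), heading east
no rival 2-sequence matches.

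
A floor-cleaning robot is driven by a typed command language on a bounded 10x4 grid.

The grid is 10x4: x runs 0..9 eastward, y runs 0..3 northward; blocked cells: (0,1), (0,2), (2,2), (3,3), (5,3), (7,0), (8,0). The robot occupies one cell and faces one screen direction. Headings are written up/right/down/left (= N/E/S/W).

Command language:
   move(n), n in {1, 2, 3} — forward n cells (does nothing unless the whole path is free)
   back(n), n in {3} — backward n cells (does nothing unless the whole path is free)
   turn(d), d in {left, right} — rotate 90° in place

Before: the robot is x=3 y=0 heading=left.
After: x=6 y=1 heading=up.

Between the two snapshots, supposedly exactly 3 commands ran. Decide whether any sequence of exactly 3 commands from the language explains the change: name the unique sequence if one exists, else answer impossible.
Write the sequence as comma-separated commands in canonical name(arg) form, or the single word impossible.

back(3), turn(right), move(1)

key: position moved to (6,1) AND the heading swung to N — translation plus rotation needed
begin: x=3 y=0 heading=left
[1] after back(3): x=6 y=0 heading=left
[2] after turn(right): x=6 y=0 heading=up
[3] after move(1): x=6 y=1 heading=up
uniquely the one of 216 3-step routes that fits.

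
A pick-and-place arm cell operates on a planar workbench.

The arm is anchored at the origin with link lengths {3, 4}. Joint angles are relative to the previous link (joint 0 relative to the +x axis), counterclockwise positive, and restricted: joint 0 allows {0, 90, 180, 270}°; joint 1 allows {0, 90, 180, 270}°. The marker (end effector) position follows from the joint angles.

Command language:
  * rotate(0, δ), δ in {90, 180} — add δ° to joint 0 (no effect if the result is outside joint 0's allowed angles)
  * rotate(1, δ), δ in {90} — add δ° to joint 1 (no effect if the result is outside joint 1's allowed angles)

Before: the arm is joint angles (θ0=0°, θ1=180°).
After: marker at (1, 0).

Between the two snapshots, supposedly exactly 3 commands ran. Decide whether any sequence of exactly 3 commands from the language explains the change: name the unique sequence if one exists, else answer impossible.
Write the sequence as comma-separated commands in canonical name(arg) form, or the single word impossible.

t0: joint angles (θ0=0°, θ1=180°)
step 1 (rotate(0, 180)): joint angles (θ0=180°, θ1=180°)
step 2 (rotate(0, 180)): joint angles (θ0=0°, θ1=180°)
step 3 (rotate(0, 180)): joint angles (θ0=180°, θ1=180°)
all 27 alternatives checked — unique.

rotate(0, 180), rotate(0, 180), rotate(0, 180)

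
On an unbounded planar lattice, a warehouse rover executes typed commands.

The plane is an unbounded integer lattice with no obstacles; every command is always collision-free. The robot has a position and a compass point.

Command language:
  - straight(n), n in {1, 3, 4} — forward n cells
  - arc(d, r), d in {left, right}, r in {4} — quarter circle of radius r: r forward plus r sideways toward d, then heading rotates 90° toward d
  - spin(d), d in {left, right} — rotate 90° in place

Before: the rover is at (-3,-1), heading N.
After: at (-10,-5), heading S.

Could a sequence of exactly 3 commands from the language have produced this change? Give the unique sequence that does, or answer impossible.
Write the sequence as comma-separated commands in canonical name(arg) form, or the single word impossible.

spin(left), straight(3), arc(left, 4)

key: cell and facing (now S) both changed — the 3 commands mix motion and turning
start: at (-3,-1), heading N
t=1 spin(left) ⇒ at (-3,-1), heading W
t=2 straight(3) ⇒ at (-6,-1), heading W
t=3 arc(left, 4) ⇒ at (-10,-5), heading S
uniquely the one of 343 3-step routes that fits.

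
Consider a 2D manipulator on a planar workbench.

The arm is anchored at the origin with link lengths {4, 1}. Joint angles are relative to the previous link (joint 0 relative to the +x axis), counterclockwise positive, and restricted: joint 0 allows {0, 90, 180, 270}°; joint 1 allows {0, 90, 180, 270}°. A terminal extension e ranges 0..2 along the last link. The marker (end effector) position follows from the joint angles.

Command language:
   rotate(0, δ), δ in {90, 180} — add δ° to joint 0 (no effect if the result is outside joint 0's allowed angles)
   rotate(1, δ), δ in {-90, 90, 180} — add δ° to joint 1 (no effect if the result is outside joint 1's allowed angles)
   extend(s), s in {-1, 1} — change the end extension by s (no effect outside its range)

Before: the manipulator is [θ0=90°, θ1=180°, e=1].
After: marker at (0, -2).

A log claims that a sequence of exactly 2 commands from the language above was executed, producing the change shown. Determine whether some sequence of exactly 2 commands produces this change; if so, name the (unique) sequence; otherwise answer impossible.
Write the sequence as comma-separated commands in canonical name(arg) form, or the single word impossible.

t0: [θ0=90°, θ1=180°, e=1]
[1] after rotate(0, 90): [θ0=180°, θ1=180°, e=1]
[2] after rotate(0, 90): [θ0=270°, θ1=180°, e=1]
no rival 2-sequence matches.

rotate(0, 90), rotate(0, 90)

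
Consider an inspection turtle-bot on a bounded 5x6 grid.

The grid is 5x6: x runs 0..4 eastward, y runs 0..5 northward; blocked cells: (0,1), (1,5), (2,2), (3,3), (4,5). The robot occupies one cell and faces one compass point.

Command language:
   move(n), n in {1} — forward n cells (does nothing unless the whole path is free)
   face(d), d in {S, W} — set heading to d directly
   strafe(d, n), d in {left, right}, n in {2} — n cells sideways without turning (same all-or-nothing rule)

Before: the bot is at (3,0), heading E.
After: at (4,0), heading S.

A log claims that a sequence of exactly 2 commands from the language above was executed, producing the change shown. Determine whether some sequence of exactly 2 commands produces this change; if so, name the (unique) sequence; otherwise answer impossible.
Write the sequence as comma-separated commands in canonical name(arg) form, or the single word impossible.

move(1), face(S)

key: cell and facing (now S) both changed — the 2 commands mix motion and turning
from: at (3,0), heading E
t=1 move(1) ⇒ at (4,0), heading E
t=2 face(S) ⇒ at (4,0), heading S
no other 2-command option fits: unique.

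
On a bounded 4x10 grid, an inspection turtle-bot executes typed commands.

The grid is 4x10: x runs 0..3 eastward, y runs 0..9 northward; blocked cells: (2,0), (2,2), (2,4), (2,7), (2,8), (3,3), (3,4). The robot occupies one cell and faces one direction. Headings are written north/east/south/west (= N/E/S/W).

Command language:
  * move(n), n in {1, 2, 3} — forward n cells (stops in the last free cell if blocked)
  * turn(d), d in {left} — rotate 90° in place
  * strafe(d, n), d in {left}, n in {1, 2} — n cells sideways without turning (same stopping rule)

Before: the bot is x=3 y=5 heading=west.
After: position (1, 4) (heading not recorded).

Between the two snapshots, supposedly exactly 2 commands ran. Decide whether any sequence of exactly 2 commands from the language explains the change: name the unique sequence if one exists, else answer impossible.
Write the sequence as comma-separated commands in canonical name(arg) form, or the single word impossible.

key: running strafe(left, 1) before move(2) would end elsewhere — order is forced
initial: x=3 y=5 heading=west
step 1 (move(2)): x=1 y=5 heading=west
step 2 (strafe(left, 1)): x=1 y=4 heading=west
all 36 alternatives checked — unique.

move(2), strafe(left, 1)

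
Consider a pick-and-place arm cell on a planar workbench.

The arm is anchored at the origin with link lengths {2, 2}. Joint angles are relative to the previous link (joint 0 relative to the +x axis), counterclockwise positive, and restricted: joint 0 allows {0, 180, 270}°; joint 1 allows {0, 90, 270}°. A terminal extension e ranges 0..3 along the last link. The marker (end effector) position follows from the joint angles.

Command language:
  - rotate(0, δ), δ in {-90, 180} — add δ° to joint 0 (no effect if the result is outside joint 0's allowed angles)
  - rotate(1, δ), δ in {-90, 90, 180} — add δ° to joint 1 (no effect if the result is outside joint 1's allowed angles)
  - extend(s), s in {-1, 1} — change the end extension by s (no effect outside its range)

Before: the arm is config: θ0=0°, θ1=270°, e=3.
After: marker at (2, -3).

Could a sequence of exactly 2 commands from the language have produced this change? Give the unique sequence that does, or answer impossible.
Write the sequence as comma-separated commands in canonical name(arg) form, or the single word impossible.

extend(-1), extend(-1)

start: config: θ0=0°, θ1=270°, e=3
1. extend(-1) → config: θ0=0°, θ1=270°, e=2
2. extend(-1) → config: θ0=0°, θ1=270°, e=1
all 49 alternatives checked — unique.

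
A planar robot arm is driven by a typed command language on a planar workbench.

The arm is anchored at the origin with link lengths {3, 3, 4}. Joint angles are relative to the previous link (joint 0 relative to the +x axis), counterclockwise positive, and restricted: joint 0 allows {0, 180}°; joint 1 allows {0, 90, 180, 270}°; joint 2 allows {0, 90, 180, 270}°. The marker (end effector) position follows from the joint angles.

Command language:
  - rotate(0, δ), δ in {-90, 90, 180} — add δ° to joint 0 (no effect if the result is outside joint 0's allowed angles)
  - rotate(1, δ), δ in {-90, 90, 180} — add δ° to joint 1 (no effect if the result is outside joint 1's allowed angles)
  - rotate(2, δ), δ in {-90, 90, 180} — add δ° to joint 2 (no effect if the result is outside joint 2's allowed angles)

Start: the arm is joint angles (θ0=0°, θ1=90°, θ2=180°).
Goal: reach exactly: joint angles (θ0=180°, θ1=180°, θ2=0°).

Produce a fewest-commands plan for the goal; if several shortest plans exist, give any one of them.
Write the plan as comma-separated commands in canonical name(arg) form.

initial: joint angles (θ0=0°, θ1=90°, θ2=180°)
1. rotate(2, 180) → joint angles (θ0=0°, θ1=90°, θ2=0°)
2. rotate(1, 90) → joint angles (θ0=0°, θ1=180°, θ2=0°)
3. rotate(0, 180) → joint angles (θ0=180°, θ1=180°, θ2=0°)
no 2-step plan works, so 3 is optimal.

rotate(2, 180), rotate(1, 90), rotate(0, 180)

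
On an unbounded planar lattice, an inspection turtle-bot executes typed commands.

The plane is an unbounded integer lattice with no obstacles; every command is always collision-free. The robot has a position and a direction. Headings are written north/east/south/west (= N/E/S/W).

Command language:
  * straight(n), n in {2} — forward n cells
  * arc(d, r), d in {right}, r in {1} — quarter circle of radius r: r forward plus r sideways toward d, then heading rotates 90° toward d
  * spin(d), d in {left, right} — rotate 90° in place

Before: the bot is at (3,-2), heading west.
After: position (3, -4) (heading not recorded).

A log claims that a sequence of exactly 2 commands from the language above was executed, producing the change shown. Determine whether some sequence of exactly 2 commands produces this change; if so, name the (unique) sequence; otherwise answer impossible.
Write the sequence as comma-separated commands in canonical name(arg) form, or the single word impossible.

key: running straight(2) before spin(left) would end elsewhere — order is forced
from: at (3,-2), heading west
step 1 (spin(left)): at (3,-2), heading south
step 2 (straight(2)): at (3,-4), heading south
all 16 alternatives checked — unique.

spin(left), straight(2)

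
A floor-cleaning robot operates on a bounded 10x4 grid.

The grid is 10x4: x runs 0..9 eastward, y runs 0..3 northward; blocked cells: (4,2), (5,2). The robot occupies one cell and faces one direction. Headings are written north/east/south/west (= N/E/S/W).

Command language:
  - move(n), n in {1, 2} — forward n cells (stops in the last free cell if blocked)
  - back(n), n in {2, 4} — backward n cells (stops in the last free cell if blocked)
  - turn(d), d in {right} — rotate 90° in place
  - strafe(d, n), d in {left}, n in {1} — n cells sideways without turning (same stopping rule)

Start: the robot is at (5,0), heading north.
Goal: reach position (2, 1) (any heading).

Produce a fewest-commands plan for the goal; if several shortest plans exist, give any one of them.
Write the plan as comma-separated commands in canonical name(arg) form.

move(2), strafe(left, 1), strafe(left, 1), strafe(left, 1)

begin: at (5,0), heading north
1. move(2) → at (5,1), heading north
2. strafe(left, 1) → at (4,1), heading north
3. strafe(left, 1) → at (3,1), heading north
4. strafe(left, 1) → at (2,1), heading north
no 3-step plan works, so 4 is optimal.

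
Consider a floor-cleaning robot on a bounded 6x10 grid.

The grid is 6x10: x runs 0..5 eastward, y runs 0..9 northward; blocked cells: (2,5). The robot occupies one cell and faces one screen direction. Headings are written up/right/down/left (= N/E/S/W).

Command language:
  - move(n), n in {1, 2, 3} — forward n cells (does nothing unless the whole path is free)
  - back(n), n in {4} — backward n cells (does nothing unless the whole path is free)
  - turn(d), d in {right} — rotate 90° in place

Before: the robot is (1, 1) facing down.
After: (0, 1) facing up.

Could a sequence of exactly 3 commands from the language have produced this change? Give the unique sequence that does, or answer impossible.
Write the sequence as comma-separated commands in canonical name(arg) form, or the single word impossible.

turn(right), move(1), turn(right)

key: position moved to (0,1) AND the heading swung to N — translation plus rotation needed
begin: (1, 1) facing down
[1] after turn(right): (1, 1) facing left
[2] after move(1): (0, 1) facing left
[3] after turn(right): (0, 1) facing up
all 125 alternatives checked — unique.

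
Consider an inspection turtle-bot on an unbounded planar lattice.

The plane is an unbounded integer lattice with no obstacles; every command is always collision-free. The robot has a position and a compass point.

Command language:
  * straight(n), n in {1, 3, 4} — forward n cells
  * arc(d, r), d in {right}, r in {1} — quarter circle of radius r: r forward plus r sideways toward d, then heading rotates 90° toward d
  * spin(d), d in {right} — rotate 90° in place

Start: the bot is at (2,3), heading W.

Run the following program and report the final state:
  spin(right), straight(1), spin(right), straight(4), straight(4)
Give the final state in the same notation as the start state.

at (10,4), heading E

initial: at (2,3), heading W
step 1 (spin(right)): at (2,3), heading N
step 2 (straight(1)): at (2,4), heading N
step 3 (spin(right)): at (2,4), heading E
step 4 (straight(4)): at (6,4), heading E
step 5 (straight(4)): at (10,4), heading E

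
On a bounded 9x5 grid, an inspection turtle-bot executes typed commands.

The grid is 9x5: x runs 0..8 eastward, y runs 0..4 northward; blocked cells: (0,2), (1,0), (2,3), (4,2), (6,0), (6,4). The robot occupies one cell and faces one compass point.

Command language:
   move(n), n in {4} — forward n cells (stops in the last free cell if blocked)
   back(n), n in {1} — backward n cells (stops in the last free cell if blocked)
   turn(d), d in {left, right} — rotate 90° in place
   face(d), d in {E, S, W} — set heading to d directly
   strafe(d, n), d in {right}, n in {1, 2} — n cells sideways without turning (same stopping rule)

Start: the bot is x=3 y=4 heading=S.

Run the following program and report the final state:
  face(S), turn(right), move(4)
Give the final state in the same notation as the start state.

x=0 y=4 heading=W

initial: x=3 y=4 heading=S
1. face(S) → x=3 y=4 heading=S
2. turn(right) → x=3 y=4 heading=W
3. move(4) → x=0 y=4 heading=W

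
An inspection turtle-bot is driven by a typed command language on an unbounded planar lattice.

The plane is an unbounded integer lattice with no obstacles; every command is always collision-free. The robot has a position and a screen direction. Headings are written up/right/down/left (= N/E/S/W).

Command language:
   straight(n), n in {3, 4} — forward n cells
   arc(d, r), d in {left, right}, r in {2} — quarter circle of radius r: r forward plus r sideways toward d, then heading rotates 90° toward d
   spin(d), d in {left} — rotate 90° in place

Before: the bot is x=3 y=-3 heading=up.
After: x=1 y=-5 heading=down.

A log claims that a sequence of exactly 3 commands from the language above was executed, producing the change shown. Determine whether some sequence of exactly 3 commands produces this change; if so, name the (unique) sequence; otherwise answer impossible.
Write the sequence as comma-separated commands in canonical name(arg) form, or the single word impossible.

arc(left, 2), spin(left), straight(4)

key: running straight(4) before arc(left, 2) would end elsewhere — order is forced
initial: x=3 y=-3 heading=up
[1] after arc(left, 2): x=1 y=-1 heading=left
[2] after spin(left): x=1 y=-1 heading=down
[3] after straight(4): x=1 y=-5 heading=down
all 125 alternatives checked — unique.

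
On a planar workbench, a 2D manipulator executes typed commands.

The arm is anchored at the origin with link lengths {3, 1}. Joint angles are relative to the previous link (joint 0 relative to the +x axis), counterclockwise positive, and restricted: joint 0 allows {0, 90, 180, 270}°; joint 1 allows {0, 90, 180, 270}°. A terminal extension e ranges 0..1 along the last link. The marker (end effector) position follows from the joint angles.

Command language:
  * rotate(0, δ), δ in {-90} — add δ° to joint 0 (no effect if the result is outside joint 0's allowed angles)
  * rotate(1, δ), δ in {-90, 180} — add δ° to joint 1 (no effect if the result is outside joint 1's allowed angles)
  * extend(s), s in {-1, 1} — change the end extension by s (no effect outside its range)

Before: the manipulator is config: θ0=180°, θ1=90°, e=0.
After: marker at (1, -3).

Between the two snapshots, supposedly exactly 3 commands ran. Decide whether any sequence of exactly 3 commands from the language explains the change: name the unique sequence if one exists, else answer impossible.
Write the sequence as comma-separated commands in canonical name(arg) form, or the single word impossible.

rotate(0, -90), rotate(0, -90), rotate(0, -90)

t0: config: θ0=180°, θ1=90°, e=0
t=1 rotate(0, -90) ⇒ config: θ0=90°, θ1=90°, e=0
t=2 rotate(0, -90) ⇒ config: θ0=0°, θ1=90°, e=0
t=3 rotate(0, -90) ⇒ config: θ0=270°, θ1=90°, e=0
uniquely the one of 125 3-step routes that fits.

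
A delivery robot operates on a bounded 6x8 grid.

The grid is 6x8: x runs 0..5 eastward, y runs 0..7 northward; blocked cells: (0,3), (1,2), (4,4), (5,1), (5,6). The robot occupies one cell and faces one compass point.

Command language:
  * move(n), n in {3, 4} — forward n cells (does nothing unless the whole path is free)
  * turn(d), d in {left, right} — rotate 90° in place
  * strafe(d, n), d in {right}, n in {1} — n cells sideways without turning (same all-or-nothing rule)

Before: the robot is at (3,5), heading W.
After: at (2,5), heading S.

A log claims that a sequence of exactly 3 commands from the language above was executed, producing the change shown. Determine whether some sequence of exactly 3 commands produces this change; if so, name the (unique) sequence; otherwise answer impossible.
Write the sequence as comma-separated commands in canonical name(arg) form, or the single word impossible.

move(4), turn(left), strafe(right, 1)

key: running strafe(right, 1) before move(4) would end elsewhere — order is forced
t0: at (3,5), heading W
1. move(4) → at (3,5), heading W
2. turn(left) → at (3,5), heading S
3. strafe(right, 1) → at (2,5), heading S
no other 3-command option fits: unique.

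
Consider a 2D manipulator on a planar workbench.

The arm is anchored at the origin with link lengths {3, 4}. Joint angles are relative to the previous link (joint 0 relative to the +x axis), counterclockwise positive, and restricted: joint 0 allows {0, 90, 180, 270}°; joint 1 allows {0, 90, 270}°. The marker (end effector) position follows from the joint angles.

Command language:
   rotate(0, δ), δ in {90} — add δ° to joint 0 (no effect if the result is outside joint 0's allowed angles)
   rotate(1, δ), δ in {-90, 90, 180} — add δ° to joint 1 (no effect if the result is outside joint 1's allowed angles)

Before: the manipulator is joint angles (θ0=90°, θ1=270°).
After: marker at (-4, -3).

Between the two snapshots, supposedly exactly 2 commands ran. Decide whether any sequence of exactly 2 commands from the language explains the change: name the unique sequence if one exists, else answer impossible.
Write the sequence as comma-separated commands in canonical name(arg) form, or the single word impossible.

rotate(0, 90), rotate(0, 90)

start: joint angles (θ0=90°, θ1=270°)
t=1 rotate(0, 90) ⇒ joint angles (θ0=180°, θ1=270°)
t=2 rotate(0, 90) ⇒ joint angles (θ0=270°, θ1=270°)
no other 2-command option fits: unique.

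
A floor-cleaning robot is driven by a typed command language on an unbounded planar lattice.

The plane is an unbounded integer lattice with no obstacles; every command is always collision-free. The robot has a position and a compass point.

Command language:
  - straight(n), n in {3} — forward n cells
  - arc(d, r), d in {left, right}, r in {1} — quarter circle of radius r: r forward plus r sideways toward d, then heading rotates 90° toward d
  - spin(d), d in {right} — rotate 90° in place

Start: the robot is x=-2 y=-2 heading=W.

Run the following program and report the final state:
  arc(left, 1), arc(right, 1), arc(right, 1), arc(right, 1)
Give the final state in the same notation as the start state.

x=-4 y=-2 heading=E

begin: x=-2 y=-2 heading=W
1. arc(left, 1) → x=-3 y=-3 heading=S
2. arc(right, 1) → x=-4 y=-4 heading=W
3. arc(right, 1) → x=-5 y=-3 heading=N
4. arc(right, 1) → x=-4 y=-2 heading=E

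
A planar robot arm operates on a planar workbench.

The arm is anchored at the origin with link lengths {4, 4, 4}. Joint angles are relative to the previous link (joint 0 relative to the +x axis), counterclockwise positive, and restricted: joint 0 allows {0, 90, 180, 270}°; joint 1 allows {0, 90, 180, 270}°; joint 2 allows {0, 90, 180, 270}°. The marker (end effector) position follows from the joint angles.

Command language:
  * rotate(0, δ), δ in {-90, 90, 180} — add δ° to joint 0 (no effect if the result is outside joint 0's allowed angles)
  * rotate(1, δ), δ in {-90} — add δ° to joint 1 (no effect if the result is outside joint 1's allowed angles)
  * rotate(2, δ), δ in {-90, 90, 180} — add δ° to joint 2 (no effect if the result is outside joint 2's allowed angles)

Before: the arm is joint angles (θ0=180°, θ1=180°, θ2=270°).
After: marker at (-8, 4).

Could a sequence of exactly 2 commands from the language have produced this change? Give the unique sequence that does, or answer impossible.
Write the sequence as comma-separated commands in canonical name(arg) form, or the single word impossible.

rotate(1, -90), rotate(1, -90)

t0: joint angles (θ0=180°, θ1=180°, θ2=270°)
[1] after rotate(1, -90): joint angles (θ0=180°, θ1=90°, θ2=270°)
[2] after rotate(1, -90): joint angles (θ0=180°, θ1=0°, θ2=270°)
no rival 2-sequence matches.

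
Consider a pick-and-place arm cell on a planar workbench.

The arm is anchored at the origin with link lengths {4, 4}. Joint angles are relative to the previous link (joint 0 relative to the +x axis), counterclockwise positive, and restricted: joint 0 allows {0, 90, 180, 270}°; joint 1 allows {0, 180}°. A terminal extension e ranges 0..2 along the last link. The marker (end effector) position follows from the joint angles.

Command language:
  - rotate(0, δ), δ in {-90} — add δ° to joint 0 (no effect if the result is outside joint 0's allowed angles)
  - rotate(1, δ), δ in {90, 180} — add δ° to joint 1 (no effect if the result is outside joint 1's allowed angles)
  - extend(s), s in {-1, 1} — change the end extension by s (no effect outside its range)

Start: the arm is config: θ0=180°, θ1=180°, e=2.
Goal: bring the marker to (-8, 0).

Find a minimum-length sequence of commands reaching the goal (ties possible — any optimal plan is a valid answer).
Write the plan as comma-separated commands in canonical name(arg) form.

extend(-1), extend(-1), rotate(1, 180)

initial: config: θ0=180°, θ1=180°, e=2
1. extend(-1) → config: θ0=180°, θ1=180°, e=1
2. extend(-1) → config: θ0=180°, θ1=180°, e=0
3. rotate(1, 180) → config: θ0=180°, θ1=0°, e=0
shorter routes all fall short; 3 is best.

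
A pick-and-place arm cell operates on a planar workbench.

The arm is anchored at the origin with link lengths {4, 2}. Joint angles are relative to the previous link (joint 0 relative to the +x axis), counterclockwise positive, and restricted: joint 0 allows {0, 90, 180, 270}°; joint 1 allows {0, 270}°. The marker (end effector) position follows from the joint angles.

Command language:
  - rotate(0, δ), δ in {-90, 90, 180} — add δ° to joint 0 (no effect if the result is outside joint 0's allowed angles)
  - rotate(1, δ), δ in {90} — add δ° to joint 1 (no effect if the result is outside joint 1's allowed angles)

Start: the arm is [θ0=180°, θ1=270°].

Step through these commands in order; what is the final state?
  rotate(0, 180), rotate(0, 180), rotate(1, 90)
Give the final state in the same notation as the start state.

t0: [θ0=180°, θ1=270°]
step 1 (rotate(0, 180)): [θ0=0°, θ1=270°]
step 2 (rotate(0, 180)): [θ0=180°, θ1=270°]
step 3 (rotate(1, 90)): [θ0=180°, θ1=0°]

[θ0=180°, θ1=0°]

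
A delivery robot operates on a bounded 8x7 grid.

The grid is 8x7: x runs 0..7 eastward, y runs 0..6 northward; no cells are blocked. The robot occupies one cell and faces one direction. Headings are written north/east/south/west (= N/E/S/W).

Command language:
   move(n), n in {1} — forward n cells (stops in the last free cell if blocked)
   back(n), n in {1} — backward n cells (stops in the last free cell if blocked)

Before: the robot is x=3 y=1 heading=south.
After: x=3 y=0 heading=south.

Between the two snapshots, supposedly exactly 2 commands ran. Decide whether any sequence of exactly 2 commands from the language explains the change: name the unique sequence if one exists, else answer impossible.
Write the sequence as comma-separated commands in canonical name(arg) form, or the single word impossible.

key: the second move(1) runs into the grid edge before its full distance
from: x=3 y=1 heading=south
step 1 (move(1)): x=3 y=0 heading=south
step 2 (move(1)): x=3 y=0 heading=south
no other 2-command option fits: unique.

move(1), move(1)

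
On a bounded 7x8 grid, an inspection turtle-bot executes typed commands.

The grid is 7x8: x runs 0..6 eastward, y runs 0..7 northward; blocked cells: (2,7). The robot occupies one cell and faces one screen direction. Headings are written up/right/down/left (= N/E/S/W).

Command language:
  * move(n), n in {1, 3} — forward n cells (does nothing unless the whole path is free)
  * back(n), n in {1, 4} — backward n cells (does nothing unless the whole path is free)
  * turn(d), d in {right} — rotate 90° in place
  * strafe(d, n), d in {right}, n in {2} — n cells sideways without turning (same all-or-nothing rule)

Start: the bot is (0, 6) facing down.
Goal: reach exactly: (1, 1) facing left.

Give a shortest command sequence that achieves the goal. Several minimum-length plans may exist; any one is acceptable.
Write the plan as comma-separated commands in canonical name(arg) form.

back(1), move(3), move(3), turn(right), back(1)

from: (0, 6) facing down
step 1 (back(1)): (0, 7) facing down
step 2 (move(3)): (0, 4) facing down
step 3 (move(3)): (0, 1) facing down
step 4 (turn(right)): (0, 1) facing left
step 5 (back(1)): (1, 1) facing left
minimal: 5 command(s), checked below 5.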